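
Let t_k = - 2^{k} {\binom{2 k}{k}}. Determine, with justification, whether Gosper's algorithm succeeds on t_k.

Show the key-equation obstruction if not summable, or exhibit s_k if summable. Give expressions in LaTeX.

No — key equation has no polynomial f.

r(k) = 4*(2*k + 1)/(k + 1) after simplifying.
Take A(k)=8*k + 4, B(k)=k + 1, C(k)=1.
Solve (8*k + 4)·f(k+1) − (k)·f(k) = 1.
d = -1 from the (1,1,0) case.
Bound -1 < 0, so the key equation has no polynomial solution.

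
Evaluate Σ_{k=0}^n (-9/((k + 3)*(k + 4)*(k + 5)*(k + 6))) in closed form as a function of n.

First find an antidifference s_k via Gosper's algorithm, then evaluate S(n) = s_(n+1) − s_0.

r(k) = (k + 3)/(k + 7) after simplifying.
So A=k + 3 and B=k + 7, with C=1.
Key eq: (k + 3)·f(k+1) = (k + 6)·f(k) + (1).
d = 3 from the (1,1,0) case.
Solving with deg f ≤ 3: f(k) = k*(k**2 + 12*k + 47)/180.
R(k) = B(k−1)·f(k)/C(k) = k*(k + 6)*(k**2 + 12*k + 47)/180; s_k = R·t_k = k*(-k**2 - 12*k - 47)/(20*(k + 3)*(k + 4)*(k + 5)).
s_(k+1) − s_k = -9/(k**4 + 18*k**3 + 119*k**2 + 342*k + 360) = t_k.
Telescope: S(n) = s_(n+1) − s_(0) = (-n**3 - 15*n**2 - 74*n - 60)/(20*(n**3 + 15*n**2 + 74*n + 120)) − (0) = (-n**3 - 15*n**2 - 74*n - 60)/(20*(n**3 + 15*n**2 + 74*n + 120)).

S(n) = (-n**3 - 15*n**2 - 74*n - 60)/(20*(n**3 + 15*n**2 + 74*n + 120))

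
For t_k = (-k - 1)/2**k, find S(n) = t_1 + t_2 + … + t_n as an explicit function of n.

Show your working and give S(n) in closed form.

S(n) = (-3*2**n + n + 3)/2**n

t_(k+1)/t_k = (k + 2)/(2*(k + 1)).
Factor: A=1/2; B=1; C=k + 1.
Solve (1/2)·f(k+1) − (1)·f(k) = k + 1.
Bound: deg f ≤ 1.
Solve for f: f(k) = -2*(k + 2) (degree 1 ≤ 1).
R(k) = B(k−1)·f(k)/C(k) = -2*(k + 2)/(k + 1); s_k = R·t_k = 2**(1 - k)*(k + 2).
Verify: (-k - 1)/2**k matches t_k.
s_(n+1) = (n + 3)/2**n and s_(1) = 3, so S(n) = (-3*2**n + n + 3)/2**n.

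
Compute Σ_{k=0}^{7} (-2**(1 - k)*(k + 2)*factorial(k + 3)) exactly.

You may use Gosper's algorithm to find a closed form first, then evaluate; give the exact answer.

Σ = -623676

Compute t_(k+1)/t_k: get (k + 3)*(k + 4)/(2*(k + 2)).
So A=k/2 + 2 and B=1, with C=k + 2.
f must satisfy (k/2 + 2)·f(k+1) − (1)·f(k) = k + 2.
d = 0 from the (1,0,1) case.
Match coefficients ⇒ f(k) = 2.
So s_k = (B(k−1)f/C)·t_k = (2/(k + 2))·t_k = -2**(2 - k)*factorial(k + 3).
Verify: -2**(1 - k)*(k + 2)*factorial(k + 3) matches t_k.
Telescoping: Σ = s_(8) − s_(0) = -623700 − (-24) = -623676.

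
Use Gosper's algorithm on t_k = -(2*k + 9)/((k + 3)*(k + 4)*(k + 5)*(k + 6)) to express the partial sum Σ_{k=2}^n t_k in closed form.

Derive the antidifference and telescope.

S(n) = (-n**2 - 10*n + 11)/(35*(n**2 + 10*n + 24))

Ratio r(k) = (k + 3)*(2*k + 11)/((k + 7)*(2*k + 9)).
Take A(k)=k + 3, B(k)=k + 7, C(k)=k + 9/2.
Set up (k + 3)·f(k+1) − (k + 6)·f(k) − (k + 9/2) = 0.
From deg A=1, deg B=1, deg C=1: d=3.
Match coefficients ⇒ f(k) = k*(k + 4)*(k + 8)/30.
So s_k = (B(k−1)f/C)·t_k = (k*(k + 4)*(k + 6)*(k + 8)/(15*(2*k + 9)))·t_k = k*(-k - 8)/(15*(k**2 + 8*k + 15)).
s_(k+1) − s_k = (-2*k - 9)/(k**4 + 18*k**3 + 119*k**2 + 342*k + 360) = t_k.
Σ_(k=2)^n t_k = s_(n+1) − s_(2) = ((-n**2 - 10*n - 9)/(15*(n**2 + 10*n + 24))) − (-4/105), i.e. (-n**2 - 10*n + 11)/(35*(n**2 + 10*n + 24)).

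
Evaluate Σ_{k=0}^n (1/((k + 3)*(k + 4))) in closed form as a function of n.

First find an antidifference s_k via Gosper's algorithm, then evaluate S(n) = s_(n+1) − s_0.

r(k) = (k + 3)/(k + 5) after simplifying.
Factor: A=k + 3; B=k + 5; C=1.
f must satisfy (k + 3)·f(k+1) − (k + 4)·f(k) = 1.
Bound: deg f ≤ 1.
Solve for f: f(k) = k/3 (degree 1 ≤ 1).
Then R = B(k−1)f/C = k*(k + 4)/3, so s_k = R(k)·t_k = k/(3*(k + 3)).
Check: Δs_k = 1/(k**2 + 7*k + 12). ✓
Evaluate: s_(n+1) = (n + 1)/(3*(n + 4)); subtract s_(0) = 0 ⇒ S(n) = (n + 1)/(3*(n + 4)).

S(n) = (n + 1)/(3*(n + 4))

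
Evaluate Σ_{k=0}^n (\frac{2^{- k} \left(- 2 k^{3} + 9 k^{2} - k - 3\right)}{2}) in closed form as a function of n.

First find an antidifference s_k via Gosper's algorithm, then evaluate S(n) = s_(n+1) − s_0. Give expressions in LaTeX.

Step 1: r(k) = (2*k**3 - 3*k**2 - 11*k - 3)/(2*(2*k**3 - 9*k**2 + k + 3)).
Normal form (A,B,C) = (1/2, 1, k**3 - 9*k**2/2 + k/2 + 3/2).
Set up (1/2)·f(k+1) − (1)·f(k) − (k**3 - 9*k**2/2 + k/2 + 3/2) = 0.
deg f ≤ 3 (via 0,0,3).
Solving with deg f ≤ 3: f(k) = -2*k**3 + 3*k**2 - k - 3.
Get s_k = R·t_k = (2*k**3 - 3*k**2 + k + 3)/2**k with R(k) = B(k−1)f(k)/C(k) = -2*(2*k**3 - 3*k**2 + k + 3)/((2*k + 1)*(k**2 - 5*k + 3)).
Check: Δs_k = (-2*k**3 + 9*k**2 - k - 3)/(2*2**k). ✓
Telescope: S(n) = s_(n+1) − s_(0) = 2**(-n - 1)*(2*n**3 + 3*n**2 + n + 3) − (3) = (-6*2**n + 2*n**3 + 3*n**2 + n + 3)/(2*2**n).

S(n) = \frac{2^{- n} \left(- 6 \cdot 2^{n} + 2 n^{3} + 3 n^{2} + n + 3\right)}{2}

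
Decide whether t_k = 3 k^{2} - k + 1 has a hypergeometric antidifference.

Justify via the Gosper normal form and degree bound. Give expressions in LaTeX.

Yes. s_k = k \left(k^{2} - 2 k + 2\right).

The ratio is (-k + 3*(k + 1)**2)/(3*k**2 - k + 1).
A = 1, B = 1, C = k**2 - k/3 + 1/3.
Set up (1)·f(k+1) − (1)·f(k) − (k**2 - k/3 + 1/3) = 0.
deg f ≤ 3 (via 0,0,2).
Solving with deg f ≤ 3: f(k) = k*(k**2 - 2*k + 2)/3.
Certificate R = B(k−1)f/C = k*(k**2 - 2*k + 2)/(3*k**2 - k + 1) gives s_k = k*(k**2 - 2*k + 2).
Verify: 3*k**2 - k + 1 matches t_k.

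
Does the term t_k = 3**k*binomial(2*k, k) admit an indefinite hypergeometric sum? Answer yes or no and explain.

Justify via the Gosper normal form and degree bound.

No — key equation has no polynomial f.

The ratio is 6*(2*k + 1)/(k + 1).
Take A(k)=12*k + 6, B(k)=k + 1, C(k)=1.
f must satisfy (12*k + 6)·f(k+1) − (k)·f(k) = 1.
d = -1 from the (1,1,0) case.
d = -1 < 0 ⇒ no nonzero polynomial f; not summable.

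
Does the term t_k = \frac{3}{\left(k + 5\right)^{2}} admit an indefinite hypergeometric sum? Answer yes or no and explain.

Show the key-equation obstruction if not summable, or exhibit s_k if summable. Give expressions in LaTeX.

No. Not Gosper-summable.

Ratio r(k) = (k + 5)**2/(k + 6)**2.
Take A(k)=k**2 + 10*k + 25, B(k)=k**2 + 12*k + 36, C(k)=1.
Set up (k**2 + 10*k + 25)·f(k+1) − (k**2 + 10*k + 25)·f(k) − (1) = 0.
deg f ≤ 0 (via 2,2,0).
f = c0 ⇒ A·f(k+1) − B(k−1)·f(k) − C = -1. The system {-1 = 0} is inconsistent; no antidifference.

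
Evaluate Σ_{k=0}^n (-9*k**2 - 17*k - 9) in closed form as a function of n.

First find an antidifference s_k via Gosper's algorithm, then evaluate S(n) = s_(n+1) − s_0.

S(n) = -3*n**3 - 13*n**2 - 19*n - 9

Compute t_(k+1)/t_k: get (9*k**2 + 35*k + 35)/(9*k**2 + 17*k + 9).
Factor: A=1; B=1; C=k**2 + 17*k/9 + 1.
Need (1)·f(k+1) − (1)·f(k) = k**2 + 17*k/9 + 1.
Bound: deg f ≤ 3.
A polynomial solution: f(k) = k*(3*k**2 + 4*k + 2)/9.
R(k) = B(k−1)·f(k)/C(k) = k*(3*k**2 + 4*k + 2)/(9*k**2 + 17*k + 9); s_k = R·t_k = k*(-3*k**2 - 4*k - 2).
s_(k+1) − s_k = -9*k**2 - 17*k - 9 = t_k.
Σ_(k=0)^n t_k = s_(n+1) − s_(0) = (-3*n**3 - 13*n**2 - 19*n - 9) − (0), i.e. -3*n**3 - 13*n**2 - 19*n - 9.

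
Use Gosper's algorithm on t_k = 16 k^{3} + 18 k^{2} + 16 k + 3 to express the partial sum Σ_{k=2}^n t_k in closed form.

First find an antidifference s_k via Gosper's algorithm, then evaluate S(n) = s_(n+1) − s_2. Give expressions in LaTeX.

S(n) = 4 n^{4} + 14 n^{3} + 21 n^{2} + 14 n - 53

r(k) = (16*k**3 + 66*k**2 + 100*k + 53)/(16*k**3 + 18*k**2 + 16*k + 3) after simplifying.
Normal form (A,B,C) = (1, 1, k**3 + 9*k**2/8 + k + 3/16).
Solve (1)·f(k+1) − (1)·f(k) = k**3 + 9*k**2/8 + k + 3/16.
d = 4 from the (0,0,3) case.
Solving with deg f ≤ 4: f(k) = k*(4*k**3 - 2*k**2 + 3*k - 2)/16.
Then R = B(k−1)f/C = k*(4*k**3 - 2*k**2 + 3*k - 2)/(16*k**3 + 18*k**2 + 16*k + 3), so s_k = R(k)·t_k = k*(4*k**3 - 2*k**2 + 3*k - 2).
s_(k+1) − s_k = 16*k**3 + 18*k**2 + 16*k + 3 = t_k.
Σ_(k=2)^n t_k = s_(n+1) − s_(2) = (4*n**4 + 14*n**3 + 21*n**2 + 14*n + 3) − (56), i.e. 4*n**4 + 14*n**3 + 21*n**2 + 14*n - 53.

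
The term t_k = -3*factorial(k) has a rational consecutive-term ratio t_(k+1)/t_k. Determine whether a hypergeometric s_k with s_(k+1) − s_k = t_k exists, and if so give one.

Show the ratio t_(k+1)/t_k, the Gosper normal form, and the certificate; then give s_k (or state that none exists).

Step 1: r(k) = k + 1.
Factor: A=k + 1; B=1; C=1.
f must satisfy (k + 1)·f(k+1) − (1)·f(k) = 1.
Degrees (1,0,0) ⇒ d ≤ -1.
Negative degree bound (-1): no f exists, t_k not Gosper-summable.

not Gosper-summable; s_k does not exist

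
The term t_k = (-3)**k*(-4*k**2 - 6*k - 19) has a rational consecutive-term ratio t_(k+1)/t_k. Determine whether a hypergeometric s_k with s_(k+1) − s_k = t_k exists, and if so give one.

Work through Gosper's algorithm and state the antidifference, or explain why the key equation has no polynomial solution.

Compute t_(k+1)/t_k: get 3*(-4*k**2 - 14*k - 29)/(4*k**2 + 6*k + 19).
A = -3, B = 1, C = k**2 + 3*k/2 + 19/4.
Key eq: (-3)·f(k+1) = (1)·f(k) + (k**2 + 3*k/2 + 19/4).
deg f ≤ 2 (via 0,0,2).
Solving with deg f ≤ 2: f(k) = -(k**2 + 4)/4.
R(k) = B(k−1)·f(k)/C(k) = -(k**2 + 4)/(4*k**2 + 6*k + 19); s_k = R·t_k = (-3)**k*(k**2 + 4).
Check: Δs_k = (-3)**k*(-4*k**2 - 6*k - 19). ✓

s_k = (-3)**k*(k**2 + 4)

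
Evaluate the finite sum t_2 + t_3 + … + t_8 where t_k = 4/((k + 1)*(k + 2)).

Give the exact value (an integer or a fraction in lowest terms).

Σ = 14/15

t_(k+1)/t_k = (k + 1)/(k + 3).
Take A(k)=k + 1, B(k)=k + 3, C(k)=1.
Need (k + 1)·f(k+1) − (k + 2)·f(k) = 1.
d = 1 from the (1,1,0) case.
Coefficient equations give f(k) = k.
R(k) = B(k−1)·f(k)/C(k) = k*(k + 2); s_k = R·t_k = 4*k/(k + 1).
s_(k+1) − s_k = 4/(k**2 + 3*k + 2) = t_k.
Evaluate s at k=9 and k=2: 18/5 and 8/3; difference 14/15.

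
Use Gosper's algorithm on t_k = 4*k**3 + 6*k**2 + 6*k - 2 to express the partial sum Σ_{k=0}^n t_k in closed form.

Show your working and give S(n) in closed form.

S(n) = n**4 + 4*n**3 + 7*n**2 + 2*n - 2

Step 1: r(k) = (2*k**3 + 9*k**2 + 15*k + 7)/(2*k**3 + 3*k**2 + 3*k - 1).
Factor: A=1; B=1; C=k**3 + 3*k**2/2 + 3*k/2 - 1/2.
Set up (1)·f(k+1) − (1)·f(k) − (k**3 + 3*k**2/2 + 3*k/2 - 1/2) = 0.
d = 4 from the (0,0,3) case.
A polynomial solution: f(k) = k*(k**3 + k - 4)/4.
So s_k = (B(k−1)f/C)·t_k = (k*(k**3 + k - 4)/(2*(2*k**3 + 3*k**2 + 3*k - 1)))·t_k = k*(k**3 + k - 4).
Verify: 4*k**3 + 6*k**2 + 6*k - 2 matches t_k.
s_(n+1) = n**4 + 4*n**3 + 7*n**2 + 2*n - 2 and s_(0) = 0, so S(n) = n**4 + 4*n**3 + 7*n**2 + 2*n - 2.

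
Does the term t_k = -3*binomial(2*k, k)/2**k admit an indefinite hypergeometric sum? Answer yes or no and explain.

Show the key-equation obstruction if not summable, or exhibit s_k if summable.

Ratio r(k) = (2*k + 1)/(k + 1).
Normal form (A,B,C) = (2*k + 1, k + 1, 1).
Need (2*k + 1)·f(k+1) − (k)·f(k) = 1.
Degrees (1,1,0) ⇒ d ≤ -1.
Bound -1 < 0, so the key equation has no polynomial solution.

No — t_k has no hypergeometric antidifference.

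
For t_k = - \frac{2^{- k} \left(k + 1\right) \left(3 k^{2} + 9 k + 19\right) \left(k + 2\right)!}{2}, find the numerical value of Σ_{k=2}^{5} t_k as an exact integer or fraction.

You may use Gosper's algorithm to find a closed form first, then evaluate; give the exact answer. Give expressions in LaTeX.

Σ = -79896

t_(k+1)/t_k = (k + 2)*(k + 3)*(9*k + 3*(k + 1)**2 + 28)/(2*(k + 1)*(3*k**2 + 9*k + 19)).
Gosper form: A/B · C(k+1)/C(k) with A=k/2 + 3/2, B=1, C=k**3 + 4*k**2 + 28*k/3 + 19/3.
Key eq: (k/2 + 3/2)·f(k+1) = (1)·f(k) + (k**3 + 4*k**2 + 28*k/3 + 19/3).
d = 2 from the (1,0,3) case.
Solving with deg f ≤ 2: f(k) = 2*(3*k**2 + 3*k + 1)/3.
Get s_k = R·t_k = -(3*k**2 + 3*k + 1)*factorial(k + 2)/2**k with R(k) = B(k−1)f(k)/C(k) = 2*(3*k**2 + 3*k + 1)/((k + 1)*(3*k**2 + 9*k + 19)).
Verify: -(k + 1)*(3*k**2 + 9*k + 19)*factorial(k + 2)/(2*2**k) matches t_k.
Sum = s_(6) − s_(2); s_(6) = -80010, s_(2) = -114 ⇒ -79896.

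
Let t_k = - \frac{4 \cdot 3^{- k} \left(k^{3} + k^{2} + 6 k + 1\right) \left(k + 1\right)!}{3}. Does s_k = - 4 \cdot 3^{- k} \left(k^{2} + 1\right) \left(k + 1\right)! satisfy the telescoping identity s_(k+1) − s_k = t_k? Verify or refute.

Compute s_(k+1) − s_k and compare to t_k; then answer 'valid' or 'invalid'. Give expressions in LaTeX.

s_(k+1) = -4*(k**2 + 2*k + 2)*factorial(k + 2)/(3*3**k)
s_(k+1) − s_k = -4*(k**3 + k**2 + 6*k + 1)*factorial(k + 1)/(3*3**k)
(s_(k+1) − s_k) − t_k = 0

Valid: the claim telescopes to t_k.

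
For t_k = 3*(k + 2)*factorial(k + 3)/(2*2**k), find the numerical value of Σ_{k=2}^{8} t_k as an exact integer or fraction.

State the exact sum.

t_(k+1)/t_k = (k + 3)*(k + 4)/(2*(k + 2)).
Gosper form: A/B · C(k+1)/C(k) with A=k/2 + 2, B=1, C=k + 2.
Solve (k/2 + 2)·f(k+1) − (1)·f(k) = k + 2.
Degrees (1,0,1) ⇒ d ≤ 0.
Solve for f: f(k) = 2 (degree 0 ≤ 0).
Get s_k = R·t_k = 3*factorial(k + 3)/2**k with R(k) = B(k−1)f(k)/C(k) = 2/(k + 2).
Δs = 3*(k + 2)*factorial(k + 3)/(2*2**k), as required.
Evaluate s at k=9 and k=2: 2806650 and 90; difference 2806560.

Σ = 2806560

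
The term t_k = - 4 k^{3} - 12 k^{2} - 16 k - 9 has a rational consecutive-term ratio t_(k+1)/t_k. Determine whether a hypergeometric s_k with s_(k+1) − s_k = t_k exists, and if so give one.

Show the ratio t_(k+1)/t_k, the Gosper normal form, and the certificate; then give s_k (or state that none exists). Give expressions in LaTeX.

r(k) = (4*k**3 + 24*k**2 + 52*k + 41)/(4*k**3 + 12*k**2 + 16*k + 9) after simplifying.
Gosper form: A/B · C(k+1)/C(k) with A=1, B=1, C=k**3 + 3*k**2 + 4*k + 9/4.
Solve (1)·f(k+1) − (1)·f(k) = k**3 + 3*k**2 + 4*k + 9/4.
From deg A=0, deg B=0, deg C=3: d=4.
Match coefficients ⇒ f(k) = k*(k**3 + 2*k**2 + 3*k + 3)/4.
Get s_k = R·t_k = k*(-k**3 - 2*k**2 - 3*k - 3) with R(k) = B(k−1)f(k)/C(k) = k*(k**3 + 2*k**2 + 3*k + 3)/(4*k**3 + 12*k**2 + 16*k + 9).
s_(k+1) − s_k = -4*k**3 - 12*k**2 - 16*k - 9 = t_k.

s_k = k \left(- k^{3} - 2 k^{2} - 3 k - 3\right)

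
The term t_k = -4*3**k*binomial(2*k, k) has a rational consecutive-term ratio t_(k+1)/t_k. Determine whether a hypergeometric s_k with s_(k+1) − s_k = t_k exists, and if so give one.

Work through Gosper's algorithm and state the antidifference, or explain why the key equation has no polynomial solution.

r(k) = 6*(2*k + 1)/(k + 1) after simplifying.
So A=12*k + 6 and B=k + 1, with C=1.
Need (12*k + 6)·f(k+1) − (k)·f(k) = 1.
From deg A=1, deg B=1, deg C=0: d=-1.
Negative degree bound (-1): no f exists, t_k not Gosper-summable.

not Gosper-summable; s_k does not exist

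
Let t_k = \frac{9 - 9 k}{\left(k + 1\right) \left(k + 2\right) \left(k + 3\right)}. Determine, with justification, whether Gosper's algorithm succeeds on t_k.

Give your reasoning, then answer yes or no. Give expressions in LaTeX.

Yes. s_k = \frac{9 k}{\left(k + 1\right) \left(k + 2\right)}.

Step 1: r(k) = k*(k + 1)/((k - 1)*(k + 4)).
Gosper form: A/B · C(k+1)/C(k) with A=k + 1, B=k + 4, C=k - 1.
Need (k + 1)·f(k+1) − (k + 3)·f(k) = k - 1.
d = 2 from the (1,1,1) case.
Match coefficients ⇒ f(k) = -k.
Certificate R = B(k−1)f/C = -k*(k + 3)/(k - 1) gives s_k = 9*k/((k + 1)*(k + 2)).
s_(k+1) − s_k = 9*(1 - k)/(k**3 + 6*k**2 + 11*k + 6) = t_k.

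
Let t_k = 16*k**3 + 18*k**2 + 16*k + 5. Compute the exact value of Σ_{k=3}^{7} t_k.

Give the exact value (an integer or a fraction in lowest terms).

Step 1: r(k) = (16*k**3 + 66*k**2 + 100*k + 55)/(16*k**3 + 18*k**2 + 16*k + 5).
Normal form (A,B,C) = (1, 1, k**3 + 9*k**2/8 + k + 5/16).
Solve (1)·f(k+1) − (1)·f(k) = k**3 + 9*k**2/8 + k + 5/16.
d = 4 from the (0,0,3) case.
Solving with deg f ≤ 4: f(k) = k**2*(4*k**2 - 2*k + 3)/16.
Certificate R = B(k−1)f/C = k**2*(4*k**2 - 2*k + 3)/(16*k**3 + 18*k**2 + 16*k + 5) gives s_k = k**2*(4*k**2 - 2*k + 3).
Δs = 16*k**3 + 18*k**2 + 16*k + 5, as required.
Evaluate s at k=8 and k=3: 15552 and 297; difference 15255.

Σ = 15255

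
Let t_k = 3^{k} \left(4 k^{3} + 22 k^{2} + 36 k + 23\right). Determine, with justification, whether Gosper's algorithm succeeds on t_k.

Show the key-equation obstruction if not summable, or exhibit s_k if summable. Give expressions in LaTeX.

Compute t_(k+1)/t_k: get 3*(4*k**3 + 34*k**2 + 92*k + 85)/(4*k**3 + 22*k**2 + 36*k + 23).
Normal form (A,B,C) = (3, 1, k**3 + 11*k**2/2 + 9*k + 23/4).
Set up (3)·f(k+1) − (1)·f(k) − (k**3 + 11*k**2/2 + 9*k + 23/4) = 0.
d = 3 from the (0,0,3) case.
Solve for f: f(k) = (2*k**3 + 2*k**2 + 3*k + 1)/4 (degree 3 ≤ 3).
Then R = B(k−1)f/C = (2*k**3 + 2*k**2 + 3*k + 1)/(4*k**3 + 22*k**2 + 36*k + 23), so s_k = R(k)·t_k = 3**k*(2*k**3 + 2*k**2 + 3*k + 1).
Check: Δs_k = 3**k*(4*k**3 + 22*k**2 + 36*k + 23). ✓

Yes. s_k = 3^{k} \left(2 k^{3} + 2 k^{2} + 3 k + 1\right).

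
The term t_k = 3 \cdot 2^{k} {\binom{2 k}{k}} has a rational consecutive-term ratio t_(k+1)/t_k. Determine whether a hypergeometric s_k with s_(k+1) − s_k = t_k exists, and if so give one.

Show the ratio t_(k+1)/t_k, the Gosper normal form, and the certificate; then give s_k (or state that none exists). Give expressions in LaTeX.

no hypergeometric antidifference exists

Step 1: r(k) = 4*(2*k + 1)/(k + 1).
Gosper form: A/B · C(k+1)/C(k) with A=8*k + 4, B=k + 1, C=1.
Solve (8*k + 4)·f(k+1) − (k)·f(k) = 1.
d = -1 from the (1,1,0) case.
d = -1 < 0 ⇒ no nonzero polynomial f; not summable.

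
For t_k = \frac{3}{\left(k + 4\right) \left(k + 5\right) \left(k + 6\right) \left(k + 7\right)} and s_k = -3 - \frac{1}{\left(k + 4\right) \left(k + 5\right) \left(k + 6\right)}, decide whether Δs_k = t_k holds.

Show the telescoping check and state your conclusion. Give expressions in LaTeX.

Valid — Δs_k = t_k.

s_(k+1) = -3 - 1/((k + 5)*(k + 6)*(k + 7))
s_(k+1) − s_k = 3/((k + 4)*(k + 5)*(k + 6)*(k + 7))
(s_(k+1) − s_k) − t_k = 0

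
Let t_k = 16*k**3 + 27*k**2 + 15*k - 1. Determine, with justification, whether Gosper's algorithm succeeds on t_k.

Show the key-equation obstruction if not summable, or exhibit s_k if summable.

Yes. s_k = k*(4*k**3 + k**2 - 2*k - 4).

Compute t_(k+1)/t_k: get (16*k**3 + 75*k**2 + 117*k + 57)/(16*k**3 + 27*k**2 + 15*k - 1).
Factor: A=1; B=1; C=k**3 + 27*k**2/16 + 15*k/16 - 1/16.
f must satisfy (1)·f(k+1) − (1)·f(k) = k**3 + 27*k**2/16 + 15*k/16 - 1/16.
Degrees (0,0,3) ⇒ d ≤ 4.
A polynomial solution: f(k) = k*(4*k**3 + k**2 - 2*k - 4)/16.
Then R = B(k−1)f/C = k*(4*k**3 + k**2 - 2*k - 4)/(16*k**3 + 27*k**2 + 15*k - 1), so s_k = R(k)·t_k = k*(4*k**3 + k**2 - 2*k - 4).
Verify: 16*k**3 + 27*k**2 + 15*k - 1 matches t_k.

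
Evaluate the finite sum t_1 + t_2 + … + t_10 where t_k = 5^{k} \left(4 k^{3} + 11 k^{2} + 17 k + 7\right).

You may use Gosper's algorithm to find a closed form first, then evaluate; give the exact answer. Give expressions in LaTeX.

Compute t_(k+1)/t_k: get 5*(4*k**3 + 23*k**2 + 51*k + 39)/(4*k**3 + 11*k**2 + 17*k + 7).
Gosper form: A/B · C(k+1)/C(k) with A=5, B=1, C=k**3 + 11*k**2/4 + 17*k/4 + 7/4.
Set up (5)·f(k+1) − (1)·f(k) − (k**3 + 11*k**2/4 + 17*k/4 + 7/4) = 0.
From deg A=0, deg B=0, deg C=3: d=3.
Match coefficients ⇒ f(k) = (k**3 - k**2 + 3*k - 2)/4.
Then R = B(k−1)f/C = (k**3 - k**2 + 3*k - 2)/(4*k**3 + 11*k**2 + 17*k + 7), so s_k = R(k)·t_k = 5**k*(k**3 - k**2 + 3*k - 2).
s_(k+1) − s_k = 5**k*(4*k**3 + 11*k**2 + 17*k + 7) = t_k.
Σ_(k=1)^(10) t_k = s_(11) − s_(1) = 60595703125 − (5) = 60595703120.

Σ = 60595703120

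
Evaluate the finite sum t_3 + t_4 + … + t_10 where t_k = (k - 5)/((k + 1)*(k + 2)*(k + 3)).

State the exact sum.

Step 1: r(k) = (k - 4)*(k + 1)/((k - 5)*(k + 4)).
Normal form (A,B,C) = (k + 1, k + 4, k - 5).
Solve (k + 1)·f(k+1) − (k + 3)·f(k) = k - 5.
deg f ≤ 2 (via 1,1,1).
A polynomial solution: f(k) = -k*(k + 4).
Certificate R = B(k−1)f/C = -k*(k + 3)*(k + 4)/(k - 5) gives s_k = k*(-k - 4)/((k + 1)*(k + 2)).
Verify: (k - 5)/(k**3 + 6*k**2 + 11*k + 6) matches t_k.
Telescoping: Σ = s_(11) − s_(3) = -55/52 − (-21/20) = -1/130.

Σ = -1/130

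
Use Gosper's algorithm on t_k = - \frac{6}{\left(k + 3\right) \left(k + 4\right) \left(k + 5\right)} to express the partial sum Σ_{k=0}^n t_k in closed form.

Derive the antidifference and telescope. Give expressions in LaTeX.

Compute t_(k+1)/t_k: get (k + 3)/(k + 6).
Normal form (A,B,C) = (k + 3, k + 6, 1).
Set up (k + 3)·f(k+1) − (k + 5)·f(k) − (1) = 0.
From deg A=1, deg B=1, deg C=0: d=2.
Solving with deg f ≤ 2: f(k) = k*(k + 7)/24.
Get s_k = R·t_k = k*(-k - 7)/(4*(k + 3)*(k + 4)) with R(k) = B(k−1)f(k)/C(k) = k*(k + 5)*(k + 7)/24.
s_(k+1) − s_k = -6/(k**3 + 12*k**2 + 47*k + 60) = t_k.
Σ_(k=0)^n t_k = s_(n+1) − s_(0) = ((-n**2 - 9*n - 8)/(4*(n**2 + 9*n + 20))) − (0), i.e. (-n**2 - 9*n - 8)/(4*(n**2 + 9*n + 20)).

S(n) = \frac{- n^{2} - 9 n - 8}{4 \left(n^{2} + 9 n + 20\right)}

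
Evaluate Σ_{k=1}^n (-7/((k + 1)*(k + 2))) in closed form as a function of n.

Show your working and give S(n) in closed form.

Compute t_(k+1)/t_k: get (k + 1)/(k + 3).
Gosper form: A/B · C(k+1)/C(k) with A=k + 1, B=k + 3, C=1.
Set up (k + 1)·f(k+1) − (k + 2)·f(k) − (1) = 0.
deg f ≤ 1 (via 1,1,0).
Solve for f: f(k) = k (degree 1 ≤ 1).
Then R = B(k−1)f/C = k*(k + 2), so s_k = R(k)·t_k = -7*k/(k + 1).
Verify: -7/(k**2 + 3*k + 2) matches t_k.
s_(n+1) = 7*(-n - 1)/(n + 2) and s_(1) = -7/2, so S(n) = -7*n/(2*n + 4).

S(n) = -7*n/(2*n + 4)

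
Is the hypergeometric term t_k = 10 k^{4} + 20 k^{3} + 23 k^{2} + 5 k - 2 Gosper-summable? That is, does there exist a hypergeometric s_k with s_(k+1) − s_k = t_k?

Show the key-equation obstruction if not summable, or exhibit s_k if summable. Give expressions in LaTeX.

Step 1: r(k) = (10*k**4 + 60*k**3 + 143*k**2 + 151*k + 56)/(10*k**4 + 20*k**3 + 23*k**2 + 5*k - 2).
So A=1 and B=1, with C=k**4 + 2*k**3 + 23*k**2/10 + k/2 - 1/5.
Solve (1)·f(k+1) − (1)·f(k) = k**4 + 2*k**3 + 23*k**2/10 + k/2 - 1/5.
Bound: deg f ≤ 5.
Coefficient equations give f(k) = k*(2*k**4 + k**2 - 4*k - 1)/10.
Then R = B(k−1)f/C = k*(2*k**4 + k**2 - 4*k - 1)/(10*k**4 + 20*k**3 + 23*k**2 + 5*k - 2), so s_k = R(k)·t_k = k*(2*k**4 + k**2 - 4*k - 1).
s_(k+1) − s_k = 10*k**4 + 20*k**3 + 23*k**2 + 5*k - 2 = t_k.

Yes. s_k = k \left(2 k^{4} + k^{2} - 4 k - 1\right).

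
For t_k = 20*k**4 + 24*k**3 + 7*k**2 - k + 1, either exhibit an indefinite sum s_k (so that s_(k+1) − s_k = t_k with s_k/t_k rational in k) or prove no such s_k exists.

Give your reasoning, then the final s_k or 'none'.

Step 1: r(k) = (20*k**4 + 104*k**3 + 199*k**2 + 165*k + 51)/(20*k**4 + 24*k**3 + 7*k**2 - k + 1).
A = 1, B = 1, C = k**4 + 6*k**3/5 + 7*k**2/20 - k/20 + 1/20.
Set up (1)·f(k+1) − (1)·f(k) − (k**4 + 6*k**3/5 + 7*k**2/20 - k/20 + 1/20) = 0.
Bound: deg f ≤ 5.
Solve for f: f(k) = k*(4*k**4 - 4*k**3 - 3*k**2 + 2*k + 2)/20 (degree 5 ≤ 5).
R(k) = B(k−1)·f(k)/C(k) = k*(4*k**4 - 4*k**3 - 3*k**2 + 2*k + 2)/(20*k**4 + 24*k**3 + 7*k**2 - k + 1); s_k = R·t_k = k*(4*k**4 - 4*k**3 - 3*k**2 + 2*k + 2).
Check: Δs_k = 20*k**4 + 24*k**3 + 7*k**2 - k + 1. ✓

s_k = k*(4*k**4 - 4*k**3 - 3*k**2 + 2*k + 2)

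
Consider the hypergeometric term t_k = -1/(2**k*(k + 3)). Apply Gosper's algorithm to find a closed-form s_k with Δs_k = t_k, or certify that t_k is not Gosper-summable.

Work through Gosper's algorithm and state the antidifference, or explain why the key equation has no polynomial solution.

not Gosper-summable; s_k does not exist

Step 1: r(k) = (k + 3)/(2*(k + 4)).
Take A(k)=k/2 + 3/2, B(k)=k + 4, C(k)=1.
Need (k/2 + 3/2)·f(k+1) − (k + 3)·f(k) = 1.
d = -1 from the (1,1,0) case.
Negative degree bound (-1): no f exists, t_k not Gosper-summable.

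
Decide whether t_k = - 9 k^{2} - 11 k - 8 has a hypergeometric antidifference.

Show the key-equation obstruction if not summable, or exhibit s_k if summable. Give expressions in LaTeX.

The ratio is (9*k**2 + 29*k + 28)/(9*k**2 + 11*k + 8).
Take A(k)=1, B(k)=1, C(k)=k**2 + 11*k/9 + 8/9.
Set up (1)·f(k+1) − (1)·f(k) − (k**2 + 11*k/9 + 8/9) = 0.
deg f ≤ 3 (via 0,0,2).
Coefficient equations give f(k) = k*(3*k**2 + k + 4)/9.
So s_k = (B(k−1)f/C)·t_k = (k*(3*k**2 + k + 4)/(9*k**2 + 11*k + 8))·t_k = k*(-3*k**2 - k - 4).
Δs = -9*k**2 - 11*k - 8, as required.

Yes. s_k = k \left(- 3 k^{2} - k - 4\right).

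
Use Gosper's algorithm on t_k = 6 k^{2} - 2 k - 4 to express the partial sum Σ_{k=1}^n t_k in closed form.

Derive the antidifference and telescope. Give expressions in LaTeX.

Ratio r(k) = k*(3*k + 5)/(3*k**2 - k - 2).
Factor: A=1; B=1; C=k**2 - k/3 - 2/3.
Solve (1)·f(k+1) − (1)·f(k) = k**2 - k/3 - 2/3.
From deg A=0, deg B=0, deg C=2: d=3.
Match coefficients ⇒ f(k) = k*(k**2 - 2*k - 1)/3.
Certificate R = B(k−1)f/C = k*(k**2 - 2*k - 1)/((k - 1)*(3*k + 2)) gives s_k = 2*k*(k**2 - 2*k - 1).
s_(k+1) − s_k = 6*k**2 - 2*k - 4 = t_k.
Evaluate: s_(n+1) = 2*n**3 + 2*n**2 - 4*n - 4; subtract s_(1) = -4 ⇒ S(n) = 2*n*(n**2 + n - 2).

S(n) = 2 n \left(n^{2} + n - 2\right)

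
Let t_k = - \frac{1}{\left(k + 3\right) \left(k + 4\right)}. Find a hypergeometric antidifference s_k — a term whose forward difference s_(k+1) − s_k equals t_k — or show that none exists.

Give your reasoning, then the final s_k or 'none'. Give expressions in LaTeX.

t_(k+1)/t_k = (k + 3)/(k + 5).
Normal form (A,B,C) = (k + 3, k + 5, 1).
f must satisfy (k + 3)·f(k+1) − (k + 4)·f(k) = 1.
d = 1 from the (1,1,0) case.
Match coefficients ⇒ f(k) = k/3.
So s_k = (B(k−1)f/C)·t_k = (k*(k + 4)/3)·t_k = -k/(3*k + 9).
Verify: -1/(k**2 + 7*k + 12) matches t_k.

s_k = - \frac{k}{3 k + 9}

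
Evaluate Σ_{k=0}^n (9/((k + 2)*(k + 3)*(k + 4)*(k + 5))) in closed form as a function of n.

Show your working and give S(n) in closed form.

Step 1: r(k) = (k + 2)/(k + 6).
Normal form (A,B,C) = (k + 2, k + 6, 1).
Key eq: (k + 2)·f(k+1) = (k + 5)·f(k) + (1).
Bound: deg f ≤ 3.
A polynomial solution: f(k) = k*(k**2 + 9*k + 26)/72.
Certificate R = B(k−1)f/C = k*(k + 5)*(k**2 + 9*k + 26)/72 gives s_k = k*(k**2 + 9*k + 26)/(8*(k + 2)*(k + 3)*(k + 4)).
s_(k+1) − s_k = 9/(k**4 + 14*k**3 + 71*k**2 + 154*k + 120) = t_k.
Telescope: S(n) = s_(n+1) − s_(0) = (n**3 + 12*n**2 + 47*n + 36)/(8*(n**3 + 12*n**2 + 47*n + 60)) − (0) = (n**3 + 12*n**2 + 47*n + 36)/(8*(n**3 + 12*n**2 + 47*n + 60)).

S(n) = (n**3 + 12*n**2 + 47*n + 36)/(8*(n**3 + 12*n**2 + 47*n + 60))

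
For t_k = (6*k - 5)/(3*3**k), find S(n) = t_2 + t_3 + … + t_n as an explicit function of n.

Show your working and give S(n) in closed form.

Ratio r(k) = (6*k + 1)/(3*(6*k - 5)).
Gosper form: A/B · C(k+1)/C(k) with A=1/3, B=1, C=k - 5/6.
Solve (1/3)·f(k+1) − (1)·f(k) = k - 5/6.
deg f ≤ 1 (via 0,0,1).
Coefficient equations give f(k) = -(3*k - 1)/2.
So s_k = (B(k−1)f/C)·t_k = (-3*(3*k - 1)/(6*k - 5))·t_k = (1 - 3*k)/3**k.
s_(k+1) − s_k = (6*k - 5)/(3*3**k) = t_k.
Telescope: S(n) = s_(n+1) − s_(2) = 3**(-n - 1)*(-3*n - 2) − (-5/9) = 3**(-n - 2)*(5*3**n - 9*n - 6).

S(n) = 3**(-n - 2)*(5*3**n - 9*n - 6)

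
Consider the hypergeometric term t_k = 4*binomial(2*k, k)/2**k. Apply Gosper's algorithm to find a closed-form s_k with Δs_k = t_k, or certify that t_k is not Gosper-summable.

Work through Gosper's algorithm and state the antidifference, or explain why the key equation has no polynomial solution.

r(k) = (2*k + 1)/(k + 1) after simplifying.
So A=2*k + 1 and B=k + 1, with C=1.
Solve (2*k + 1)·f(k+1) − (k)·f(k) = 1.
d = -1 from the (1,1,0) case.
Negative degree bound (-1): no f exists, t_k not Gosper-summable.

not Gosper-summable; s_k does not exist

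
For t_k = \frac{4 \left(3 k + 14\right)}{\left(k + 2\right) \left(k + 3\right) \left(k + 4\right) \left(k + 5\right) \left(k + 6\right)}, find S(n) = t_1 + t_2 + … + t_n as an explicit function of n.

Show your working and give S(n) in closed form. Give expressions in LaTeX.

S(n) = \frac{n \left(n^{2} + 13 n + 54\right)}{18 \left(n^{3} + 13 n^{2} + 54 n + 72\right)}

t_(k+1)/t_k = (k + 2)*(3*k + 17)/((k + 7)*(3*k + 14)).
Factor: A=k + 2; B=k + 7; C=k + 14/3.
Solve (k + 2)·f(k+1) − (k + 6)·f(k) = k + 14/3.
Degrees (1,1,1) ⇒ d ≤ 4.
Solving with deg f ≤ 4: f(k) = k*(k + 4)*(k**2 + 10*k + 31)/90.
R(k) = B(k−1)·f(k)/C(k) = k*(k + 4)*(k + 6)*(k**2 + 10*k + 31)/(30*(3*k + 14)); s_k = R·t_k = 2*k*(k**2 + 10*k + 31)/(15*(k**3 + 10*k**2 + 31*k + 30)).
s_(k+1) − s_k = 4*(3*k + 14)/(k**5 + 20*k**4 + 155*k**3 + 580*k**2 + 1044*k + 720) = t_k.
s_(n+1) = 2*(n**3 + 13*n**2 + 54*n + 42)/(15*(n**3 + 13*n**2 + 54*n + 72)) and s_(1) = 7/90, so S(n) = n*(n**2 + 13*n + 54)/(18*(n**3 + 13*n**2 + 54*n + 72)).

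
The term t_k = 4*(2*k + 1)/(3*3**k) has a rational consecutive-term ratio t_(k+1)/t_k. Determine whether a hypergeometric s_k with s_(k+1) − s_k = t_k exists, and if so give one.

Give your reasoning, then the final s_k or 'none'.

s_k = 4*(-k - 1)/3**k

r(k) = (2*k + 3)/(3*(2*k + 1)) after simplifying.
A = 1/3, B = 1, C = k + 1/2.
Solve (1/3)·f(k+1) − (1)·f(k) = k + 1/2.
From deg A=0, deg B=0, deg C=1: d=1.
Solve for f: f(k) = -3*(k + 1)/2 (degree 1 ≤ 1).
Then R = B(k−1)f/C = -3*(k + 1)/(2*k + 1), so s_k = R(k)·t_k = 4*(-k - 1)/3**k.
s_(k+1) − s_k = 4*(2*k + 1)/(3*3**k) = t_k.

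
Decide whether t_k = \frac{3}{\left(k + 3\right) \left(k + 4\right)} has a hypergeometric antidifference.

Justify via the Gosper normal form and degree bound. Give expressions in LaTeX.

Step 1: r(k) = (k + 3)/(k + 5).
Factor: A=k + 3; B=k + 5; C=1.
Solve (k + 3)·f(k+1) − (k + 4)·f(k) = 1.
deg f ≤ 1 (via 1,1,0).
Match coefficients ⇒ f(k) = k/3.
So s_k = (B(k−1)f/C)·t_k = (k*(k + 4)/3)·t_k = k/(k + 3).
Check: Δs_k = 3/(k**2 + 7*k + 12). ✓

Yes. s_k = \frac{k}{k + 3}.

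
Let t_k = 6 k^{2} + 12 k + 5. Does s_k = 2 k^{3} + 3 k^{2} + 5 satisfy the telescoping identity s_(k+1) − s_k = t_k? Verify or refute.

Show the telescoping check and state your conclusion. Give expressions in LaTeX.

valid (s_(k+1) − s_k reduces to t_k)

s_(k+1) = 2*(k + 1)**3 + 3*(k + 1)**2 + 5
s_(k+1) − s_k = 6*k**2 + 12*k + 5
(s_(k+1) − s_k) − t_k = 0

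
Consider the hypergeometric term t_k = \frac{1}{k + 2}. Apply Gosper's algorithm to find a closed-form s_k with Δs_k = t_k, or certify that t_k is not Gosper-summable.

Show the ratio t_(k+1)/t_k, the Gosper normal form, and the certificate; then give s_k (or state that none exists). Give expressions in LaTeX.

t_(k+1)/t_k = (k + 2)/(k + 3).
Take A(k)=k + 2, B(k)=k + 3, C(k)=1.
Solve (k + 2)·f(k+1) − (k + 2)·f(k) = 1.
d = 0 from the (1,1,0) case.
f = c0 ⇒ A·f(k+1) − B(k−1)·f(k) − C = -1. The system {-1 = 0} is inconsistent; no antidifference.

none (Gosper's algorithm certifies no s_k)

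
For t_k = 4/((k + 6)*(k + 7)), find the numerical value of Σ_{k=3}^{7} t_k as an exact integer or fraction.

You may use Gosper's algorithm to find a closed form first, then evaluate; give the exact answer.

Σ = 10/63

r(k) = (k + 6)/(k + 8) after simplifying.
A = k + 6, B = k + 8, C = 1.
Need (k + 6)·f(k+1) − (k + 7)·f(k) = 1.
From deg A=1, deg B=1, deg C=0: d=1.
Match coefficients ⇒ f(k) = k/6.
Get s_k = R·t_k = 2*k/(3*(k + 6)) with R(k) = B(k−1)f(k)/C(k) = k*(k + 7)/6.
Check: Δs_k = 4/(k**2 + 13*k + 42). ✓
Σ_(k=3)^(7) t_k = s_(8) − s_(3) = 8/21 − (2/9) = 10/63.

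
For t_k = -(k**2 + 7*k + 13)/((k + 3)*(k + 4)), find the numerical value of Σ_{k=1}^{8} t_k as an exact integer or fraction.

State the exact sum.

Σ = -49/6

The ratio is (k + 3)*(7*k + (k + 1)**2 + 20)/((k + 5)*(k**2 + 7*k + 13)).
So A=k + 3 and B=k + 5, with C=k**2 + 7*k + 13.
Set up (k + 3)·f(k+1) − (k + 4)·f(k) − (k**2 + 7*k + 13) = 0.
From deg A=1, deg B=1, deg C=2: d=2.
Coefficient equations give f(k) = k*(3*k + 10)/3.
So s_k = (B(k−1)f/C)·t_k = (k*(k + 4)*(3*k + 10)/(3*(k**2 + 7*k + 13)))·t_k = k*(-3*k - 10)/(3*(k + 3)).
s_(k+1) − s_k = (-k**2 - 7*k - 13)/(k**2 + 7*k + 12) = t_k.
Telescoping: Σ = s_(9) − s_(1) = -37/4 − (-13/12) = -49/6.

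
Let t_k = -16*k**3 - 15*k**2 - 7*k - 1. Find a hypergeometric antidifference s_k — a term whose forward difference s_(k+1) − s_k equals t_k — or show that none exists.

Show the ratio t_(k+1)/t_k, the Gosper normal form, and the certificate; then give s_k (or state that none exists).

Ratio r(k) = (16*k**3 + 63*k**2 + 85*k + 39)/(16*k**3 + 15*k**2 + 7*k + 1).
Take A(k)=1, B(k)=1, C(k)=k**3 + 15*k**2/16 + 7*k/16 + 1/16.
Need (1)·f(k+1) − (1)·f(k) = k**3 + 15*k**2/16 + 7*k/16 + 1/16.
From deg A=0, deg B=0, deg C=3: d=4.
Solve for f: f(k) = k**3*(4*k - 3)/16 (degree 4 ≤ 4).
Get s_k = R·t_k = k**3*(3 - 4*k) with R(k) = B(k−1)f(k)/C(k) = k**3*(4*k - 3)/(16*k**3 + 15*k**2 + 7*k + 1).
s_(k+1) − s_k = -16*k**3 - 15*k**2 - 7*k - 1 = t_k.

s_k = k**3*(3 - 4*k)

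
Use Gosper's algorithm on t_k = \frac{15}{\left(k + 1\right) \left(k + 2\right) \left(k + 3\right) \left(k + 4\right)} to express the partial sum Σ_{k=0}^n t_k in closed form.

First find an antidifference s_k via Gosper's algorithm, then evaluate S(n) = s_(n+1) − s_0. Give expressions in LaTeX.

Ratio r(k) = (k + 1)/(k + 5).
Normal form (A,B,C) = (k + 1, k + 5, 1).
f must satisfy (k + 1)·f(k+1) − (k + 4)·f(k) = 1.
Degrees (1,1,0) ⇒ d ≤ 3.
Solving with deg f ≤ 3: f(k) = k*(k**2 + 6*k + 11)/18.
Get s_k = R·t_k = 5*k*(k**2 + 6*k + 11)/(6*(k + 1)*(k + 2)*(k + 3)) with R(k) = B(k−1)f(k)/C(k) = k*(k + 4)*(k**2 + 6*k + 11)/18.
Verify: 15/(k**4 + 10*k**3 + 35*k**2 + 50*k + 24) matches t_k.
Telescope: S(n) = s_(n+1) − s_(0) = 5*(n**3 + 9*n**2 + 26*n + 18)/(6*(n**3 + 9*n**2 + 26*n + 24)) − (0) = 5*(n**3 + 9*n**2 + 26*n + 18)/(6*(n**3 + 9*n**2 + 26*n + 24)).

S(n) = \frac{5 \left(n^{3} + 9 n^{2} + 26 n + 18\right)}{6 \left(n^{3} + 9 n^{2} + 26 n + 24\right)}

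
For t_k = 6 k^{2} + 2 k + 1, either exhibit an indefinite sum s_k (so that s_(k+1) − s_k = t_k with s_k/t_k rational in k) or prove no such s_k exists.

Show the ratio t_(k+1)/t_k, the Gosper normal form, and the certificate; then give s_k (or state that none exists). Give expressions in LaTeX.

s_k = k \left(2 k^{2} - 2 k + 1\right)

The ratio is (6*k**2 + 14*k + 9)/(6*k**2 + 2*k + 1).
So A=1 and B=1, with C=k**2 + k/3 + 1/6.
Key eq: (1)·f(k+1) = (1)·f(k) + (k**2 + k/3 + 1/6).
Bound: deg f ≤ 3.
Match coefficients ⇒ f(k) = k*(2*k**2 - 2*k + 1)/6.
Get s_k = R·t_k = k*(2*k**2 - 2*k + 1) with R(k) = B(k−1)f(k)/C(k) = k*(2*k**2 - 2*k + 1)/(6*k**2 + 2*k + 1).
Verify: 6*k**2 + 2*k + 1 matches t_k.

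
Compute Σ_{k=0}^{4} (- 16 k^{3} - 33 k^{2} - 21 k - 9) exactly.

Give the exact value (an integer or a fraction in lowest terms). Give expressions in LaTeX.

Σ = -2845

r(k) = (16*k**3 + 81*k**2 + 135*k + 79)/(16*k**3 + 33*k**2 + 21*k + 9) after simplifying.
Gosper form: A/B · C(k+1)/C(k) with A=1, B=1, C=k**3 + 33*k**2/16 + 21*k/16 + 9/16.
Need (1)·f(k+1) − (1)·f(k) = k**3 + 33*k**2/16 + 21*k/16 + 9/16.
Bound: deg f ≤ 4.
Solve for f: f(k) = k*(4*k**3 + 3*k**2 - 2*k + 4)/16 (degree 4 ≤ 4).
Certificate R = B(k−1)f/C = k*(4*k**3 + 3*k**2 - 2*k + 4)/(16*k**3 + 33*k**2 + 21*k + 9) gives s_k = k*(-4*k**3 - 3*k**2 + 2*k - 4).
Verify: -16*k**3 - 33*k**2 - 21*k - 9 matches t_k.
Telescoping: Σ = s_(5) − s_(0) = -2845 − (0) = -2845.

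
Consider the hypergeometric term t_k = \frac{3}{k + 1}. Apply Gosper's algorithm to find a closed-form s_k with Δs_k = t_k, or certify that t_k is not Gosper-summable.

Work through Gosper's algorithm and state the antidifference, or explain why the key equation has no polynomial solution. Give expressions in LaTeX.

r(k) = (k + 1)/(k + 2) after simplifying.
Normal form (A,B,C) = (k + 1, k + 2, 1).
f must satisfy (k + 1)·f(k+1) − (k + 1)·f(k) = 1.
From deg A=1, deg B=1, deg C=0: d=0.
Generic f = c0 gives residual -1; -1 = 0 cannot hold, so t_k is not Gosper-summable.

none (Gosper's algorithm certifies no s_k)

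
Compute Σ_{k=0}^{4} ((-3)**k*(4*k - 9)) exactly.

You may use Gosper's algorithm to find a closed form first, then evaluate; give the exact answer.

Σ = 483

The ratio is 3*(5 - 4*k)/(4*k - 9).
Gosper form: A/B · C(k+1)/C(k) with A=-3, B=1, C=k - 9/4.
Set up (-3)·f(k+1) − (1)·f(k) − (k - 9/4) = 0.
Bound: deg f ≤ 1.
Match coefficients ⇒ f(k) = -(k - 3)/4.
Get s_k = R·t_k = (-3)**k*(3 - k) with R(k) = B(k−1)f(k)/C(k) = -(k - 3)/(4*k - 9).
Δs = (-3)**k*(4*k - 9), as required.
Evaluate s at k=5 and k=0: 486 and 3; difference 483.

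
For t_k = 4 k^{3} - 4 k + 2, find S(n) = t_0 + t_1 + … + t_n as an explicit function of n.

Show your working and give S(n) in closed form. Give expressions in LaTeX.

r(k) = (-2*k + 2*(k + 1)**3 - 1)/(2*k**3 - 2*k + 1) after simplifying.
Factor: A=1; B=1; C=k**3 - k + 1/2.
f must satisfy (1)·f(k+1) − (1)·f(k) = k**3 - k + 1/2.
From deg A=0, deg B=0, deg C=3: d=4.
Solve for f: f(k) = k*(k**3 - 2*k**2 - k + 4)/4 (degree 4 ≤ 4).
Get s_k = R·t_k = k*(k**3 - 2*k**2 - k + 4) with R(k) = B(k−1)f(k)/C(k) = k*(k**3 - 2*k**2 - k + 4)/(2*(2*k**3 - 2*k + 1)).
Verify: 4*k**3 - 4*k + 2 matches t_k.
Evaluate: s_(n+1) = n**4 + 2*n**3 - n**2 + 2; subtract s_(0) = 0 ⇒ S(n) = n**4 + 2*n**3 - n**2 + 2.

S(n) = n^{4} + 2 n^{3} - n^{2} + 2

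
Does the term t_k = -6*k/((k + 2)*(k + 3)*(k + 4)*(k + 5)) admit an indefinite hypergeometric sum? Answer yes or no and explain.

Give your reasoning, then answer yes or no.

Yes. s_k = k*(-k**2 - 9*k + 10)/(12*(k + 2)*(k + 3)*(k + 4)).

Compute t_(k+1)/t_k: get (k + 1)*(k + 2)/(k*(k + 6)).
Gosper form: A/B · C(k+1)/C(k) with A=k + 2, B=k + 6, C=k.
f must satisfy (k + 2)·f(k+1) − (k + 5)·f(k) = k.
From deg A=1, deg B=1, deg C=1: d=3.
Coefficient equations give f(k) = k*(k - 1)*(k + 10)/72.
R(k) = B(k−1)·f(k)/C(k) = (k - 1)*(k + 5)*(k + 10)/72; s_k = R·t_k = k*(-k**2 - 9*k + 10)/(12*(k + 2)*(k + 3)*(k + 4)).
s_(k+1) − s_k = -6*k/(k**4 + 14*k**3 + 71*k**2 + 154*k + 120) = t_k.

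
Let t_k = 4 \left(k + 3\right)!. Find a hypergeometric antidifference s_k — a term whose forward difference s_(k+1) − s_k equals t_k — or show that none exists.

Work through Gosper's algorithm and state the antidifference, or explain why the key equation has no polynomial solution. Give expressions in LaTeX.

none (Gosper's algorithm certifies no s_k)

t_(k+1)/t_k = k + 4.
A = k + 4, B = 1, C = 1.
f must satisfy (k + 4)·f(k+1) − (1)·f(k) = 1.
From deg A=1, deg B=0, deg C=0: d=-1.
d = -1 < 0 ⇒ no nonzero polynomial f; not summable.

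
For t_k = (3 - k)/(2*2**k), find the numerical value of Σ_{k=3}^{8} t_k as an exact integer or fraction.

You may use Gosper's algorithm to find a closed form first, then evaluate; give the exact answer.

Σ = -57/512

t_(k+1)/t_k = (k - 2)/(2*(k - 3)).
Take A(k)=1/2, B(k)=1, C(k)=k - 3.
Set up (1/2)·f(k+1) − (1)·f(k) − (k - 3) = 0.
deg f ≤ 1 (via 0,0,1).
A polynomial solution: f(k) = -2*(k - 2).
Then R = B(k−1)f/C = -2*(k - 2)/(k - 3), so s_k = R(k)·t_k = (k - 2)/2**k.
Check: Δs_k = (3 - k)/(2*2**k). ✓
Telescoping: Σ = s_(9) − s_(3) = 7/512 − (1/8) = -57/512.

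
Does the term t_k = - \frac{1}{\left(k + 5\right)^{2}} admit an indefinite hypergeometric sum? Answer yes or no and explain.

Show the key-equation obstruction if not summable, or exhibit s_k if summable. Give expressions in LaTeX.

t_(k+1)/t_k = (k + 5)**2/(k + 6)**2.
Gosper form: A/B · C(k+1)/C(k) with A=k**2 + 10*k + 25, B=k**2 + 12*k + 36, C=1.
Key eq: (k**2 + 10*k + 25)·f(k+1) = (k**2 + 10*k + 25)·f(k) + (1).
Degrees (2,2,0) ⇒ d ≤ 0.
f = c0 ⇒ A·f(k+1) − B(k−1)·f(k) − C = -1. The system {-1 = 0} is inconsistent; no antidifference.

No — the linear system for f has no solution.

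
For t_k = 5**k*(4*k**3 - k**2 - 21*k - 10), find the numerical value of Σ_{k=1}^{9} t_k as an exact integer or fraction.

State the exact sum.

Σ = 5957031260

Ratio r(k) = 5*(4*k**3 + 11*k**2 - 11*k - 28)/(4*k**3 - k**2 - 21*k - 10).
A = 5, B = 1, C = k**3 - k**2/4 - 21*k/4 - 5/2.
Set up (5)·f(k+1) − (1)·f(k) − (k**3 - k**2/4 - 21*k/4 - 5/2) = 0.
Bound: deg f ≤ 3.
Coefficient equations give f(k) = k*(k**2 - 4*k + 1)/4.
So s_k = (B(k−1)f/C)·t_k = (k*(k**2 - 4*k + 1)/(4*k**3 - k**2 - 21*k - 10))·t_k = 5**k*k*(k**2 - 4*k + 1).
Check: Δs_k = 5**k*(4*k**3 - k**2 - 21*k - 10). ✓
Telescoping: Σ = s_(10) − s_(1) = 5957031250 − (-10) = 5957031260.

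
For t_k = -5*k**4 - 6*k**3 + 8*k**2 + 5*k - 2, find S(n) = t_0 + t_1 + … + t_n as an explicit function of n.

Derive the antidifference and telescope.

S(n) = -n**5 - 4*n**4 - 2*n**3 + 5*n**2 + 2*n - 2

Compute t_(k+1)/t_k: get k*(5*k**3 + 26*k**2 + 40*k + 17)/(5*k**4 + 6*k**3 - 8*k**2 - 5*k + 2).
Gosper form: A/B · C(k+1)/C(k) with A=1, B=1, C=k**4 + 6*k**3/5 - 8*k**2/5 - k + 2/5.
f must satisfy (1)·f(k+1) − (1)·f(k) = k**4 + 6*k**3/5 - 8*k**2/5 - k + 2/5.
d = 5 from the (0,0,4) case.
Coefficient equations give f(k) = k*(k**2 - 3)*(k**2 - k - 1)/5.
Get s_k = R·t_k = k*(-k**4 + k**3 + 4*k**2 - 3*k - 3) with R(k) = B(k−1)f(k)/C(k) = k*(k**2 - 3)*(k**2 - k - 1)/((k - 1)*(5*k**3 + 11*k**2 + 3*k - 2)).
s_(k+1) − s_k = -5*k**4 - 6*k**3 + 8*k**2 + 5*k - 2 = t_k.
Evaluate: s_(n+1) = -n**5 - 4*n**4 - 2*n**3 + 5*n**2 + 2*n - 2; subtract s_(0) = 0 ⇒ S(n) = -n**5 - 4*n**4 - 2*n**3 + 5*n**2 + 2*n - 2.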